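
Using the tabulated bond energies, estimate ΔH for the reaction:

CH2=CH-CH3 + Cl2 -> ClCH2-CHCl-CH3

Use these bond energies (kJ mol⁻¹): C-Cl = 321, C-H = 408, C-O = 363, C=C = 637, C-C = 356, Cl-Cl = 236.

ΔH ≈ −125 kJ

Bonds broken (reactants):
  C-C: 1 × 356 = 356
  C-H: 6 × 408 = 2448
  C=C: 1 × 637 = 637
  Cl-Cl: 1 × 236 = 236
  Σ(broken) = 3677 kJ
Bonds formed (products):
  C-C: 2 × 356 = 712
  C-Cl: 2 × 321 = 642
  C-H: 6 × 408 = 2448
  Σ(formed) = 3802 kJ
ΔH = Σ(broken) − Σ(formed) = 3677 − 3802 = −125 kJ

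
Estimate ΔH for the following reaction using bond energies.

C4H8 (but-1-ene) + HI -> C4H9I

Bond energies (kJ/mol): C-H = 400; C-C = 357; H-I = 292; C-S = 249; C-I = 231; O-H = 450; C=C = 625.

ΔH ≈ −71 kJ

Bonds broken (reactants):
  C-C: 2 × 357 = 714
  C-H: 8 × 400 = 3200
  C=C: 1 × 625 = 625
  H-I: 1 × 292 = 292
  Σ(broken) = 4831 kJ
Bonds formed (products):
  C-C: 3 × 357 = 1071
  C-H: 9 × 400 = 3600
  C-I: 1 × 231 = 231
  Σ(formed) = 4902 kJ
ΔH = Σ(broken) − Σ(formed) = 4831 − 4902 = −71 kJ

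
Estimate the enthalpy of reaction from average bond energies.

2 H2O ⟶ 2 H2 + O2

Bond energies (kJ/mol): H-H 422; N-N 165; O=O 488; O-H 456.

ΔH ≈ +492 kJ

Bonds broken (reactants):
  O-H: 4 × 456 = 1824
  Σ(broken) = 1824 kJ
Bonds formed (products):
  H-H: 2 × 422 = 844
  O=O: 1 × 488 = 488
  Σ(formed) = 1332 kJ
ΔH = Σ(broken) − Σ(formed) = 1824 − 1332 = +492 kJ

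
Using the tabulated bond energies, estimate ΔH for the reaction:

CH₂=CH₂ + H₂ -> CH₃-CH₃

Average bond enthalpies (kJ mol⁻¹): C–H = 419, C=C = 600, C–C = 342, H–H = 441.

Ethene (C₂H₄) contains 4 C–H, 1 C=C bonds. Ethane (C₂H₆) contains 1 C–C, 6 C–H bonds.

ΔH ≈ −139 kJ

Bonds broken (reactants):
  C–H: 4 × 419 = 1676
  C=C: 1 × 600 = 600
  H–H: 1 × 441 = 441
  Σ(broken) = 2717 kJ
Bonds formed (products):
  C–C: 1 × 342 = 342
  C–H: 6 × 419 = 2514
  Σ(formed) = 2856 kJ
ΔH = Σ(broken) − Σ(formed) = 2717 − 2856 = −139 kJ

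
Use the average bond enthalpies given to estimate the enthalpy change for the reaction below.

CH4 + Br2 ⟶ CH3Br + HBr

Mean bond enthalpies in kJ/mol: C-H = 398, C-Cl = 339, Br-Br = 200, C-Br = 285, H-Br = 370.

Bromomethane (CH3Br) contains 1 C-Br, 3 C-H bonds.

Bonds broken (reactants):
  Br-Br: 1 × 200 = 200
  C-H: 4 × 398 = 1592
  Σ(broken) = 1792 kJ
Bonds formed (products):
  C-Br: 1 × 285 = 285
  C-H: 3 × 398 = 1194
  H-Br: 1 × 370 = 370
  Σ(formed) = 1849 kJ
ΔH = Σ(broken) − Σ(formed) = 1792 − 1849 = −57 kJ

ΔH ≈ −57 kJ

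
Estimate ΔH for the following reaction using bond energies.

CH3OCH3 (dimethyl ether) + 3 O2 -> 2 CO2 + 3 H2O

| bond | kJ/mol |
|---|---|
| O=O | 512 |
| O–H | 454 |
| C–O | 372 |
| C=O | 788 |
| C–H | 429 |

Bonds broken (reactants):
  C–H: 6 × 429 = 2574
  C–O: 2 × 372 = 744
  O=O: 3 × 512 = 1536
  Σ(broken) = 4854 kJ
Bonds formed (products):
  C=O: 4 × 788 = 3152
  O–H: 6 × 454 = 2724
  Σ(formed) = 5876 kJ
ΔH = Σ(broken) − Σ(formed) = 4854 − 5876 = −1022 kJ

ΔH ≈ −1022 kJ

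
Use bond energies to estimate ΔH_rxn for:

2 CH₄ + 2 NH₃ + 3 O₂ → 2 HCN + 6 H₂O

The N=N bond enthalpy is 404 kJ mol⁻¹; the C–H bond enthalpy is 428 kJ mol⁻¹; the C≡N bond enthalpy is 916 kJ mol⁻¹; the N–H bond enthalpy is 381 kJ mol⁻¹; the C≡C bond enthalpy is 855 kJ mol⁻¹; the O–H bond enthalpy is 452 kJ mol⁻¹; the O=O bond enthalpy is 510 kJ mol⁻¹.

ΔH ≈ −872 kJ

Bonds broken (reactants):
  C–H: 8 × 428 = 3424
  N–H: 6 × 381 = 2286
  O=O: 3 × 510 = 1530
  Σ(broken) = 7240 kJ
Bonds formed (products):
  C≡N: 2 × 916 = 1832
  C–H: 2 × 428 = 856
  O–H: 12 × 452 = 5424
  Σ(formed) = 8112 kJ
ΔH = Σ(broken) − Σ(formed) = 7240 − 8112 = −872 kJ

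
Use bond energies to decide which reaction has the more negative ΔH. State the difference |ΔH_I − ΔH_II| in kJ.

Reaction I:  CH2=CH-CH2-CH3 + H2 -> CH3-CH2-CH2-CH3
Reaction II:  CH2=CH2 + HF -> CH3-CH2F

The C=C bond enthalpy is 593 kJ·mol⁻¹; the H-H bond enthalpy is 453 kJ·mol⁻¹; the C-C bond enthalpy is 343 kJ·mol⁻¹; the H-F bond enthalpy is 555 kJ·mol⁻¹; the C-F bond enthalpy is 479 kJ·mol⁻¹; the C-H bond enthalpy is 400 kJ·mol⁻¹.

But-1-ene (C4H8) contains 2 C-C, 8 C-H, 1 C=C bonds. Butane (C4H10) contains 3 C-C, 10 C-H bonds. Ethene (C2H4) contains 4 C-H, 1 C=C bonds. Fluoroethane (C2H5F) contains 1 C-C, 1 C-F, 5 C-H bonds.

Reaction I, by 23 kJ

Reaction I:
  Bonds broken (reactants):
    C-C: 2 × 343 = 686
    C-H: 8 × 400 = 3200
    C=C: 1 × 593 = 593
    H-H: 1 × 453 = 453
    Σ(broken) = 4932 kJ
  Bonds formed (products):
    C-C: 3 × 343 = 1029
    C-H: 10 × 400 = 4000
    Σ(formed) = 5029 kJ
  ΔH_I = 4932 − 5029 = −97 kJ
Reaction II:
  Bonds broken (reactants):
    C-H: 4 × 400 = 1600
    C=C: 1 × 593 = 593
    H-F: 1 × 555 = 555
    Σ(broken) = 2748 kJ
  Bonds formed (products):
    C-C: 1 × 343 = 343
    C-F: 1 × 479 = 479
    C-H: 5 × 400 = 2000
    Σ(formed) = 2822 kJ
  ΔH_II = 2748 − 2822 = −74 kJ
ΔH_I − ΔH_II = −23 kJ, so reaction I has the more negative ΔH; |ΔH_I − ΔH_II| = 23 kJ.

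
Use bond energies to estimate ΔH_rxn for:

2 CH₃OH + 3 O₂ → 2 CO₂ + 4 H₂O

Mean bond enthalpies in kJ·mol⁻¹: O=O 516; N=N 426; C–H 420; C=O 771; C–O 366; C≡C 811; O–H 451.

Bonds broken (reactants):
  C–H: 6 × 420 = 2520
  C–O: 2 × 366 = 732
  O–H: 2 × 451 = 902
  O=O: 3 × 516 = 1548
  Σ(broken) = 5702 kJ
Bonds formed (products):
  C=O: 4 × 771 = 3084
  O–H: 8 × 451 = 3608
  Σ(formed) = 6692 kJ
ΔH = Σ(broken) − Σ(formed) = 5702 − 6692 = −990 kJ

ΔH ≈ −990 kJ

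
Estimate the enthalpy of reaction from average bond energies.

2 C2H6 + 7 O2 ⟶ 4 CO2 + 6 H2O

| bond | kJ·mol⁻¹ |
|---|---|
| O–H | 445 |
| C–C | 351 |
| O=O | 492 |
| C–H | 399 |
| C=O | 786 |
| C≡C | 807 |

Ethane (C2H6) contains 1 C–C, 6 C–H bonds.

Bonds broken (reactants):
  C–C: 2 × 351 = 702
  C–H: 12 × 399 = 4788
  O=O: 7 × 492 = 3444
  Σ(broken) = 8934 kJ
Bonds formed (products):
  C=O: 8 × 786 = 6288
  O–H: 12 × 445 = 5340
  Σ(formed) = 11628 kJ
ΔH = Σ(broken) − Σ(formed) = 8934 − 11628 = −2694 kJ

ΔH ≈ −2694 kJ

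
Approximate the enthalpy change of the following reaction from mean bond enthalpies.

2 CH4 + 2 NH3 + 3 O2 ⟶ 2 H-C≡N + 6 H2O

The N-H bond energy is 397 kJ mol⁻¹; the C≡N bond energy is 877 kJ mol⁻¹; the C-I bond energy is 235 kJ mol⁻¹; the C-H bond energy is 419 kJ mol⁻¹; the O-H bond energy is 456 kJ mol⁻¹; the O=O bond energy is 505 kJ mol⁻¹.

Bonds broken (reactants):
  C-H: 8 × 419 = 3352
  N-H: 6 × 397 = 2382
  O=O: 3 × 505 = 1515
  Σ(broken) = 7249 kJ
Bonds formed (products):
  C≡N: 2 × 877 = 1754
  C-H: 2 × 419 = 838
  O-H: 12 × 456 = 5472
  Σ(formed) = 8064 kJ
ΔH = Σ(broken) − Σ(formed) = 7249 − 8064 = −815 kJ

ΔH ≈ −815 kJ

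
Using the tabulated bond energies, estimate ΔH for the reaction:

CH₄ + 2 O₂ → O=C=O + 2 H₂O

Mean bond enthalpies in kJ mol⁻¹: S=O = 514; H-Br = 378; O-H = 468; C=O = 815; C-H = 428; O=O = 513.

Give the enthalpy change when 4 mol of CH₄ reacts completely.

Bonds broken (reactants):
  C-H: 4 × 428 = 1712
  O=O: 2 × 513 = 1026
  Σ(broken) = 2738 kJ
Bonds formed (products):
  C=O: 2 × 815 = 1630
  O-H: 4 × 468 = 1872
  Σ(formed) = 3502 kJ
ΔH = Σ(broken) − Σ(formed) = 2738 − 3502 = −764 kJ
For 4× the reaction as written: 4 × (−764) = −3056 kJ

ΔH = −3056 kJ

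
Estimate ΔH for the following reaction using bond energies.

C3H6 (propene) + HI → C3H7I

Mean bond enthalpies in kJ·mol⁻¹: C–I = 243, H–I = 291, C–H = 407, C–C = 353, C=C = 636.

ΔH ≈ −76 kJ

Bonds broken (reactants):
  C–C: 1 × 353 = 353
  C–H: 6 × 407 = 2442
  C=C: 1 × 636 = 636
  H–I: 1 × 291 = 291
  Σ(broken) = 3722 kJ
Bonds formed (products):
  C–C: 2 × 353 = 706
  C–H: 7 × 407 = 2849
  C–I: 1 × 243 = 243
  Σ(formed) = 3798 kJ
ΔH = Σ(broken) − Σ(formed) = 3722 − 3798 = −76 kJ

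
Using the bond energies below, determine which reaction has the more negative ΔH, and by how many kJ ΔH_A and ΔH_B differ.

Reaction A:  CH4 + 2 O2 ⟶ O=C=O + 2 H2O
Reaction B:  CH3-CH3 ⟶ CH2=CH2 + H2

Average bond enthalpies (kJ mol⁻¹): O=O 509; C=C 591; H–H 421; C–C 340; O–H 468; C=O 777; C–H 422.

Reaction A, by 892 kJ

Reaction A:
  Bonds broken (reactants):
    C–H: 4 × 422 = 1688
    O=O: 2 × 509 = 1018
    Σ(broken) = 2706 kJ
  Bonds formed (products):
    C=O: 2 × 777 = 1554
    O–H: 4 × 468 = 1872
    Σ(formed) = 3426 kJ
  ΔH_A = 2706 − 3426 = −720 kJ
Reaction B:
  Bonds broken (reactants):
    C–C: 1 × 340 = 340
    C–H: 6 × 422 = 2532
    Σ(broken) = 2872 kJ
  Bonds formed (products):
    C–H: 4 × 422 = 1688
    C=C: 1 × 591 = 591
    H–H: 1 × 421 = 421
    Σ(formed) = 2700 kJ
  ΔH_B = 2872 − 2700 = +172 kJ
ΔH_A − ΔH_B = −892 kJ, so reaction A has the more negative ΔH; |ΔH_A − ΔH_B| = 892 kJ.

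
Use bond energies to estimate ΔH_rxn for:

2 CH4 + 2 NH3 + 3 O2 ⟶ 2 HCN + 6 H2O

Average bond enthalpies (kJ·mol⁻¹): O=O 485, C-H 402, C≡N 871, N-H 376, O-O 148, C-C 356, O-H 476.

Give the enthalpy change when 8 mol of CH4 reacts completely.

ΔH = −5324 kJ

Bonds broken (reactants):
  C-H: 8 × 402 = 3216
  N-H: 6 × 376 = 2256
  O=O: 3 × 485 = 1455
  Σ(broken) = 6927 kJ
Bonds formed (products):
  C≡N: 2 × 871 = 1742
  C-H: 2 × 402 = 804
  O-H: 12 × 476 = 5712
  Σ(formed) = 8258 kJ
ΔH = Σ(broken) − Σ(formed) = 6927 − 8258 = −1331 kJ
For 4× the reaction as written: 4 × (−1331) = −5324 kJ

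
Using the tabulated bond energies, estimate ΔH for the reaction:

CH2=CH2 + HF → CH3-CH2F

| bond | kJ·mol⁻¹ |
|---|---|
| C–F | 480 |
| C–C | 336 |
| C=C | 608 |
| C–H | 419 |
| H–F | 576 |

Bonds broken (reactants):
  C–H: 4 × 419 = 1676
  C=C: 1 × 608 = 608
  H–F: 1 × 576 = 576
  Σ(broken) = 2860 kJ
Bonds formed (products):
  C–C: 1 × 336 = 336
  C–F: 1 × 480 = 480
  C–H: 5 × 419 = 2095
  Σ(formed) = 2911 kJ
ΔH = Σ(broken) − Σ(formed) = 2860 − 2911 = −51 kJ

ΔH ≈ −51 kJ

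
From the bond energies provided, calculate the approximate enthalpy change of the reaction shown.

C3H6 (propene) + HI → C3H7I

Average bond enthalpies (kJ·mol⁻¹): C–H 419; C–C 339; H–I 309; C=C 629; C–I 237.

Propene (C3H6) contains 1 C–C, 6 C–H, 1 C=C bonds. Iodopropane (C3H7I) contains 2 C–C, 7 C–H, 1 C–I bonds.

ΔH ≈ −57 kJ

Bonds broken (reactants):
  C–C: 1 × 339 = 339
  C–H: 6 × 419 = 2514
  C=C: 1 × 629 = 629
  H–I: 1 × 309 = 309
  Σ(broken) = 3791 kJ
Bonds formed (products):
  C–C: 2 × 339 = 678
  C–H: 7 × 419 = 2933
  C–I: 1 × 237 = 237
  Σ(formed) = 3848 kJ
ΔH = Σ(broken) − Σ(formed) = 3791 − 3848 = −57 kJ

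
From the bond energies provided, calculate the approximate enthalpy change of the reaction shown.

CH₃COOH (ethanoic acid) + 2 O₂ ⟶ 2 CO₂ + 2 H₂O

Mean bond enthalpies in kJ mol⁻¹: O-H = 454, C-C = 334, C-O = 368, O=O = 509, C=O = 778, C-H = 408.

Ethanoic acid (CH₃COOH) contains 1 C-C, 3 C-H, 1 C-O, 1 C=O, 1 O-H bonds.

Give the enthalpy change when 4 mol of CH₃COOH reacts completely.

ΔH = −3008 kJ

Bonds broken (reactants):
  C-C: 1 × 334 = 334
  C-H: 3 × 408 = 1224
  C-O: 1 × 368 = 368
  C=O: 1 × 778 = 778
  O-H: 1 × 454 = 454
  O=O: 2 × 509 = 1018
  Σ(broken) = 4176 kJ
Bonds formed (products):
  C=O: 4 × 778 = 3112
  O-H: 4 × 454 = 1816
  Σ(formed) = 4928 kJ
ΔH = Σ(broken) − Σ(formed) = 4176 − 4928 = −752 kJ
For 4× the reaction as written: 4 × (−752) = −3008 kJ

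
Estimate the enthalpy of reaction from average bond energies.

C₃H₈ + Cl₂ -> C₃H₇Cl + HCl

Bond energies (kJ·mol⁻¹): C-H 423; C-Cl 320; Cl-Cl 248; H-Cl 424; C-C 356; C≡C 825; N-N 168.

ΔH ≈ −73 kJ

Bonds broken (reactants):
  C-C: 2 × 356 = 712
  C-H: 8 × 423 = 3384
  Cl-Cl: 1 × 248 = 248
  Σ(broken) = 4344 kJ
Bonds formed (products):
  C-C: 2 × 356 = 712
  C-Cl: 1 × 320 = 320
  C-H: 7 × 423 = 2961
  H-Cl: 1 × 424 = 424
  Σ(formed) = 4417 kJ
ΔH = Σ(broken) − Σ(formed) = 4344 − 4417 = −73 kJ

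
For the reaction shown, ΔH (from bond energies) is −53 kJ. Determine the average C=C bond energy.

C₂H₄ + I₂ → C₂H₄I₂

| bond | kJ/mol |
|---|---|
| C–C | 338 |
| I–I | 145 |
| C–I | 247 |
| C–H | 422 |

D(C=C) ≈ 634 kJ/mol

Let D be the C=C bond energy.
Σ(broken) = 4×422 + 1×D + 1×145 = 1833 + D
Σ(formed) = 1×338 + 4×422 + 2×247 = 2520
ΔH = Σ(broken) − Σ(formed) = (1833 + D) − (2520) = −687 + D
Setting this equal to −53 kJ gives D = 634 kJ/mol.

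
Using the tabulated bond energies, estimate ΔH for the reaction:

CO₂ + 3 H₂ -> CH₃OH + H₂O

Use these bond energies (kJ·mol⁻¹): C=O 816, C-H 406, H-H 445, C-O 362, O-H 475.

ΔH ≈ −38 kJ

Bonds broken (reactants):
  C=O: 2 × 816 = 1632
  H-H: 3 × 445 = 1335
  Σ(broken) = 2967 kJ
Bonds formed (products):
  C-H: 3 × 406 = 1218
  C-O: 1 × 362 = 362
  O-H: 3 × 475 = 1425
  Σ(formed) = 3005 kJ
ΔH = Σ(broken) − Σ(formed) = 2967 − 3005 = −38 kJ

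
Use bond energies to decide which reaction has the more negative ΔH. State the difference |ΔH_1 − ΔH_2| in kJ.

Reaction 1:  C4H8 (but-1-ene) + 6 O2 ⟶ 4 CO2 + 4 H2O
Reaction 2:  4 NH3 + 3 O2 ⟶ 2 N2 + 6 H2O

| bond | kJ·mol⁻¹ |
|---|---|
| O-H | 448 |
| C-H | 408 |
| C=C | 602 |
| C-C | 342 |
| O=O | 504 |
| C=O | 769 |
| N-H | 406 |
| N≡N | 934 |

Reaction 1, by 1302 kJ

Reaction 1:
  Bonds broken (reactants):
    C-C: 2 × 342 = 684
    C-H: 8 × 408 = 3264
    C=C: 1 × 602 = 602
    O=O: 6 × 504 = 3024
    Σ(broken) = 7574 kJ
  Bonds formed (products):
    C=O: 8 × 769 = 6152
    O-H: 8 × 448 = 3584
    Σ(formed) = 9736 kJ
  ΔH_1 = 7574 − 9736 = −2162 kJ
Reaction 2:
  Bonds broken (reactants):
    N-H: 12 × 406 = 4872
    O=O: 3 × 504 = 1512
    Σ(broken) = 6384 kJ
  Bonds formed (products):
    N≡N: 2 × 934 = 1868
    O-H: 12 × 448 = 5376
    Σ(formed) = 7244 kJ
  ΔH_2 = 6384 − 7244 = −860 kJ
ΔH_1 − ΔH_2 = −1302 kJ, so reaction 1 has the more negative ΔH; |ΔH_1 − ΔH_2| = 1302 kJ.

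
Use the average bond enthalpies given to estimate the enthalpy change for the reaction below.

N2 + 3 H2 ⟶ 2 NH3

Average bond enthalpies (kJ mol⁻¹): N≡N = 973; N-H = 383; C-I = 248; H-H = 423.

Bonds broken (reactants):
  H-H: 3 × 423 = 1269
  N≡N: 1 × 973 = 973
  Σ(broken) = 2242 kJ
Bonds formed (products):
  N-H: 6 × 383 = 2298
  Σ(formed) = 2298 kJ
ΔH = Σ(broken) − Σ(formed) = 2242 − 2298 = −56 kJ

ΔH ≈ −56 kJ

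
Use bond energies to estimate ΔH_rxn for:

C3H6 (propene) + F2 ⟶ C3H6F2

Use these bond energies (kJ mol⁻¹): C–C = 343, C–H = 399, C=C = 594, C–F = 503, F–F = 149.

ΔH ≈ −606 kJ

Bonds broken (reactants):
  C–C: 1 × 343 = 343
  C–H: 6 × 399 = 2394
  C=C: 1 × 594 = 594
  F–F: 1 × 149 = 149
  Σ(broken) = 3480 kJ
Bonds formed (products):
  C–C: 2 × 343 = 686
  C–F: 2 × 503 = 1006
  C–H: 6 × 399 = 2394
  Σ(formed) = 4086 kJ
ΔH = Σ(broken) − Σ(formed) = 3480 − 4086 = −606 kJ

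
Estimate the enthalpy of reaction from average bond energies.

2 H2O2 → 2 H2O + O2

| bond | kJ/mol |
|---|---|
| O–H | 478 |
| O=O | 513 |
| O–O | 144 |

ΔH ≈ −225 kJ

Bonds broken (reactants):
  O–H: 4 × 478 = 1912
  O–O: 2 × 144 = 288
  Σ(broken) = 2200 kJ
Bonds formed (products):
  O–H: 4 × 478 = 1912
  O=O: 1 × 513 = 513
  Σ(formed) = 2425 kJ
ΔH = Σ(broken) − Σ(formed) = 2200 − 2425 = −225 kJ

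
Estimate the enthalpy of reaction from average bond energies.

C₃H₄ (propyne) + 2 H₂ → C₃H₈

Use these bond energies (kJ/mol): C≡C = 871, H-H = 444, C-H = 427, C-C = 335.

Bonds broken (reactants):
  C≡C: 1 × 871 = 871
  C-C: 1 × 335 = 335
  C-H: 4 × 427 = 1708
  H-H: 2 × 444 = 888
  Σ(broken) = 3802 kJ
Bonds formed (products):
  C-C: 2 × 335 = 670
  C-H: 8 × 427 = 3416
  Σ(formed) = 4086 kJ
ΔH = Σ(broken) − Σ(formed) = 3802 − 4086 = −284 kJ

ΔH ≈ −284 kJ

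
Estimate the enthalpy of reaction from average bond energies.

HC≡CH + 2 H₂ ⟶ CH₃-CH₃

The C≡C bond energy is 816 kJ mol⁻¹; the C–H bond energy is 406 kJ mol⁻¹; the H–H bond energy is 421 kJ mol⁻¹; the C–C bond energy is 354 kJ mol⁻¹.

Bonds broken (reactants):
  C≡C: 1 × 816 = 816
  C–H: 2 × 406 = 812
  H–H: 2 × 421 = 842
  Σ(broken) = 2470 kJ
Bonds formed (products):
  C–C: 1 × 354 = 354
  C–H: 6 × 406 = 2436
  Σ(formed) = 2790 kJ
ΔH = Σ(broken) − Σ(formed) = 2470 − 2790 = −320 kJ

ΔH ≈ −320 kJ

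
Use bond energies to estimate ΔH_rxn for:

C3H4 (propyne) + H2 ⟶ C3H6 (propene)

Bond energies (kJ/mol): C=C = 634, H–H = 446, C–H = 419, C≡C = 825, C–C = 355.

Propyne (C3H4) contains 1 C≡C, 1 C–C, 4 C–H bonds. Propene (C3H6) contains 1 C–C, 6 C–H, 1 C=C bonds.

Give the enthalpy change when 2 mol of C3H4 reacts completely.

ΔH = −402 kJ

Bonds broken (reactants):
  C≡C: 1 × 825 = 825
  C–C: 1 × 355 = 355
  C–H: 4 × 419 = 1676
  H–H: 1 × 446 = 446
  Σ(broken) = 3302 kJ
Bonds formed (products):
  C–C: 1 × 355 = 355
  C–H: 6 × 419 = 2514
  C=C: 1 × 634 = 634
  Σ(formed) = 3503 kJ
ΔH = Σ(broken) − Σ(formed) = 3302 − 3503 = −201 kJ
For 2× the reaction as written: 2 × (−201) = −402 kJ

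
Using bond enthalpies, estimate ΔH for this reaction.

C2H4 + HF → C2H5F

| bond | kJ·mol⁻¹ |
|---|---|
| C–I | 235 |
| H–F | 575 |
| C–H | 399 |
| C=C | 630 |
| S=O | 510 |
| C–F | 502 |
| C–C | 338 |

Bonds broken (reactants):
  C–H: 4 × 399 = 1596
  C=C: 1 × 630 = 630
  H–F: 1 × 575 = 575
  Σ(broken) = 2801 kJ
Bonds formed (products):
  C–C: 1 × 338 = 338
  C–F: 1 × 502 = 502
  C–H: 5 × 399 = 1995
  Σ(formed) = 2835 kJ
ΔH = Σ(broken) − Σ(formed) = 2801 − 2835 = −34 kJ

ΔH ≈ −34 kJ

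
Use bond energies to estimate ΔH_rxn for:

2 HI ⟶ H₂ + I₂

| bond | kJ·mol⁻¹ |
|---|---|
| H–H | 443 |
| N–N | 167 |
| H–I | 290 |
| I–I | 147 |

Bonds broken (reactants):
  H–I: 2 × 290 = 580
  Σ(broken) = 580 kJ
Bonds formed (products):
  H–H: 1 × 443 = 443
  I–I: 1 × 147 = 147
  Σ(formed) = 590 kJ
ΔH = Σ(broken) − Σ(formed) = 580 − 590 = −10 kJ

ΔH ≈ −10 kJ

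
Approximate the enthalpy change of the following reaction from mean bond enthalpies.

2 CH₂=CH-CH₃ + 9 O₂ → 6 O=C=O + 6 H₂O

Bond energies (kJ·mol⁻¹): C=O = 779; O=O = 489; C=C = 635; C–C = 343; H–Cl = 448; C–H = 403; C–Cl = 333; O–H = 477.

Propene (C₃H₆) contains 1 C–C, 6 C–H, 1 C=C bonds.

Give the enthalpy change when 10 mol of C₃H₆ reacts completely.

Bonds broken (reactants):
  C–C: 2 × 343 = 686
  C–H: 12 × 403 = 4836
  C=C: 2 × 635 = 1270
  O=O: 9 × 489 = 4401
  Σ(broken) = 11193 kJ
Bonds formed (products):
  C=O: 12 × 779 = 9348
  O–H: 12 × 477 = 5724
  Σ(formed) = 15072 kJ
ΔH = Σ(broken) − Σ(formed) = 11193 − 15072 = −3879 kJ
For 5× the reaction as written: 5 × (−3879) = −19395 kJ

ΔH = −19395 kJ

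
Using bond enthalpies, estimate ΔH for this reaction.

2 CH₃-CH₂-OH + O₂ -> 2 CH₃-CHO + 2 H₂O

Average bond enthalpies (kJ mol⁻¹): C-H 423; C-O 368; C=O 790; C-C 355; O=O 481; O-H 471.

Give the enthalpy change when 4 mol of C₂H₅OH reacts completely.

ΔH = −918 kJ

Bonds broken (reactants):
  C-C: 2 × 355 = 710
  C-H: 10 × 423 = 4230
  C-O: 2 × 368 = 736
  O-H: 2 × 471 = 942
  O=O: 1 × 481 = 481
  Σ(broken) = 7099 kJ
Bonds formed (products):
  C-C: 2 × 355 = 710
  C-H: 8 × 423 = 3384
  C=O: 2 × 790 = 1580
  O-H: 4 × 471 = 1884
  Σ(formed) = 7558 kJ
ΔH = Σ(broken) − Σ(formed) = 7099 − 7558 = −459 kJ
For 2× the reaction as written: 2 × (−459) = −918 kJ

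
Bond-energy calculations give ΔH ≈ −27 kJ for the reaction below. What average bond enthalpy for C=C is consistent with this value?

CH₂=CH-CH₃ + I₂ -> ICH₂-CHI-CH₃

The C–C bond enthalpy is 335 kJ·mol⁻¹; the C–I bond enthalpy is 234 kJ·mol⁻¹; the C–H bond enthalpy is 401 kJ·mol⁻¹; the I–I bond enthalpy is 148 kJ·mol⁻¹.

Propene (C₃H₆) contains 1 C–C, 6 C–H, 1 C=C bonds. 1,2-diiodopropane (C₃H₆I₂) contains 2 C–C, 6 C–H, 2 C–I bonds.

Let D be the C=C bond energy.
Σ(broken) = 1×335 + 6×401 + 1×D + 1×148 = 2889 + D
Σ(formed) = 2×335 + 6×401 + 2×234 = 3544
ΔH = Σ(broken) − Σ(formed) = (2889 + D) − (3544) = −655 + D
Setting this equal to −27 kJ gives D = 628 kJ/mol.

D(C=C) ≈ 628 kJ/mol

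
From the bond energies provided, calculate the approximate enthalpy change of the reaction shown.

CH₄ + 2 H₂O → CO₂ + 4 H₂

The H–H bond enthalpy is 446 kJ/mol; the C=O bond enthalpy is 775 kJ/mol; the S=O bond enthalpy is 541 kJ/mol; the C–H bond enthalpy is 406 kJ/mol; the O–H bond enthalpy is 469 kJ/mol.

ΔH ≈ +166 kJ

Bonds broken (reactants):
  C–H: 4 × 406 = 1624
  O–H: 4 × 469 = 1876
  Σ(broken) = 3500 kJ
Bonds formed (products):
  C=O: 2 × 775 = 1550
  H–H: 4 × 446 = 1784
  Σ(formed) = 3334 kJ
ΔH = Σ(broken) − Σ(formed) = 3500 − 3334 = +166 kJ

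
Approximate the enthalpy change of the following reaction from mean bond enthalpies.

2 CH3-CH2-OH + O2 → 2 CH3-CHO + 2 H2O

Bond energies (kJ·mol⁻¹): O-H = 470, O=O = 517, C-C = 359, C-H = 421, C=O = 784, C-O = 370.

ΔH ≈ −409 kJ

Bonds broken (reactants):
  C-C: 2 × 359 = 718
  C-H: 10 × 421 = 4210
  C-O: 2 × 370 = 740
  O-H: 2 × 470 = 940
  O=O: 1 × 517 = 517
  Σ(broken) = 7125 kJ
Bonds formed (products):
  C-C: 2 × 359 = 718
  C-H: 8 × 421 = 3368
  C=O: 2 × 784 = 1568
  O-H: 4 × 470 = 1880
  Σ(formed) = 7534 kJ
ΔH = Σ(broken) − Σ(formed) = 7125 − 7534 = −409 kJ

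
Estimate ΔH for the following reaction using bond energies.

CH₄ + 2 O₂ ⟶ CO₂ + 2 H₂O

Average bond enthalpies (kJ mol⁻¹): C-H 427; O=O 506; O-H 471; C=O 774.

ΔH ≈ −712 kJ

Bonds broken (reactants):
  C-H: 4 × 427 = 1708
  O=O: 2 × 506 = 1012
  Σ(broken) = 2720 kJ
Bonds formed (products):
  C=O: 2 × 774 = 1548
  O-H: 4 × 471 = 1884
  Σ(formed) = 3432 kJ
ΔH = Σ(broken) − Σ(formed) = 2720 − 3432 = −712 kJ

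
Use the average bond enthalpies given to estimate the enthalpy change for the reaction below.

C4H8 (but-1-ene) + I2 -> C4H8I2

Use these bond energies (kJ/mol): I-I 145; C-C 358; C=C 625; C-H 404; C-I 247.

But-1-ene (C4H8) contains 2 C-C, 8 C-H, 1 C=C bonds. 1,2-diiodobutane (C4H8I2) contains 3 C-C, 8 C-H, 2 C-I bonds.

Bonds broken (reactants):
  C-C: 2 × 358 = 716
  C-H: 8 × 404 = 3232
  C=C: 1 × 625 = 625
  I-I: 1 × 145 = 145
  Σ(broken) = 4718 kJ
Bonds formed (products):
  C-C: 3 × 358 = 1074
  C-H: 8 × 404 = 3232
  C-I: 2 × 247 = 494
  Σ(formed) = 4800 kJ
ΔH = Σ(broken) − Σ(formed) = 4718 − 4800 = −82 kJ

ΔH ≈ −82 kJ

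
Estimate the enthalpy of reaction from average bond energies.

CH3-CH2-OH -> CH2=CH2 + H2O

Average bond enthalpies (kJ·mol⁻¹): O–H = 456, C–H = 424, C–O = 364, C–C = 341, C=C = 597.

ΔH ≈ +76 kJ

Bonds broken (reactants):
  C–C: 1 × 341 = 341
  C–H: 5 × 424 = 2120
  C–O: 1 × 364 = 364
  O–H: 1 × 456 = 456
  Σ(broken) = 3281 kJ
Bonds formed (products):
  C–H: 4 × 424 = 1696
  C=C: 1 × 597 = 597
  O–H: 2 × 456 = 912
  Σ(formed) = 3205 kJ
ΔH = Σ(broken) − Σ(formed) = 3281 − 3205 = +76 kJ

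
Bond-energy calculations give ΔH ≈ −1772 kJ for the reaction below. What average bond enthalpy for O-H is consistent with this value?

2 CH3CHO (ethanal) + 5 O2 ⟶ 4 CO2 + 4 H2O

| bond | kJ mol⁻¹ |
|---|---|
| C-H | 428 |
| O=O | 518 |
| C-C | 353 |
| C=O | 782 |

Let D be the O-H bond energy.
Σ(broken) = 2×353 + 8×428 + 2×782 + 5×518 = 8284
Σ(formed) = 8×782 + 8×D = 6256 + 8D
ΔH = Σ(broken) − Σ(formed) = (8284) − (6256 + 8D) = +2028 − 8D
Setting this equal to −1772 kJ gives 8D = 3800, so D = 475 kJ/mol.

D(O-H) ≈ 475 kJ/mol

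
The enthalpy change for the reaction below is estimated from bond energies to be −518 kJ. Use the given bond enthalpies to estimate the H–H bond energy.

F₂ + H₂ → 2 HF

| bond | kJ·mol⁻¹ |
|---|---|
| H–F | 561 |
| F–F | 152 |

D(H–H) ≈ 452 kJ/mol

Let D be the H–H bond energy.
Σ(broken) = 1×152 + 1×D = 152 + D
Σ(formed) = 2×561 = 1122
ΔH = Σ(broken) − Σ(formed) = (152 + D) − (1122) = −970 + D
Setting this equal to −518 kJ gives D = 452 kJ/mol.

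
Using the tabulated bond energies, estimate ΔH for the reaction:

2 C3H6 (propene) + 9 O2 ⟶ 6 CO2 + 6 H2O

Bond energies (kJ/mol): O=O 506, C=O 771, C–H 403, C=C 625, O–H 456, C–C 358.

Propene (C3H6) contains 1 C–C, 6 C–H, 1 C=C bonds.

ΔH ≈ −3368 kJ

Bonds broken (reactants):
  C–C: 2 × 358 = 716
  C–H: 12 × 403 = 4836
  C=C: 2 × 625 = 1250
  O=O: 9 × 506 = 4554
  Σ(broken) = 11356 kJ
Bonds formed (products):
  C=O: 12 × 771 = 9252
  O–H: 12 × 456 = 5472
  Σ(formed) = 14724 kJ
ΔH = Σ(broken) − Σ(formed) = 11356 − 14724 = −3368 kJ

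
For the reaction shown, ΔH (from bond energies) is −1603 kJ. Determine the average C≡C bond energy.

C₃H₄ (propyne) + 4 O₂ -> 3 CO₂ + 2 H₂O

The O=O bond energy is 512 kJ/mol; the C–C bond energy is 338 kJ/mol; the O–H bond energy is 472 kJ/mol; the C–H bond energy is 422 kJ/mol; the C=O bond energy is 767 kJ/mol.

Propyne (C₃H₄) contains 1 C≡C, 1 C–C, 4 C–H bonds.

Let D be the C≡C bond energy.
Σ(broken) = 1×D + 1×338 + 4×422 + 4×512 = 4074 + D
Σ(formed) = 6×767 + 4×472 = 6490
ΔH = Σ(broken) − Σ(formed) = (4074 + D) − (6490) = −2416 + D
Setting this equal to −1603 kJ gives D = 813 kJ/mol.

D(C≡C) ≈ 813 kJ/mol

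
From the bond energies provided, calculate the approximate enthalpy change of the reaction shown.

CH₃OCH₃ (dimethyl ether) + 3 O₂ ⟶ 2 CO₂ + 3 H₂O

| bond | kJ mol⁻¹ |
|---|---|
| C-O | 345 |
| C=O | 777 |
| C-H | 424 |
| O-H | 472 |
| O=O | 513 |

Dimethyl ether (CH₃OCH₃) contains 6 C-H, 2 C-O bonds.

ΔH ≈ −1167 kJ

Bonds broken (reactants):
  C-H: 6 × 424 = 2544
  C-O: 2 × 345 = 690
  O=O: 3 × 513 = 1539
  Σ(broken) = 4773 kJ
Bonds formed (products):
  C=O: 4 × 777 = 3108
  O-H: 6 × 472 = 2832
  Σ(formed) = 5940 kJ
ΔH = Σ(broken) − Σ(formed) = 4773 − 5940 = −1167 kJ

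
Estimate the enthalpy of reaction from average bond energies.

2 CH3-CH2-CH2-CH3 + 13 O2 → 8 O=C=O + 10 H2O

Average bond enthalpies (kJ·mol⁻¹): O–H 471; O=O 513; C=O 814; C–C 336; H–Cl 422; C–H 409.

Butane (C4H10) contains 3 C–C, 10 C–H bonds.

Bonds broken (reactants):
  C–C: 6 × 336 = 2016
  C–H: 20 × 409 = 8180
  O=O: 13 × 513 = 6669
  Σ(broken) = 16865 kJ
Bonds formed (products):
  C=O: 16 × 814 = 13024
  O–H: 20 × 471 = 9420
  Σ(formed) = 22444 kJ
ΔH = Σ(broken) − Σ(formed) = 16865 − 22444 = −5579 kJ

ΔH ≈ −5579 kJ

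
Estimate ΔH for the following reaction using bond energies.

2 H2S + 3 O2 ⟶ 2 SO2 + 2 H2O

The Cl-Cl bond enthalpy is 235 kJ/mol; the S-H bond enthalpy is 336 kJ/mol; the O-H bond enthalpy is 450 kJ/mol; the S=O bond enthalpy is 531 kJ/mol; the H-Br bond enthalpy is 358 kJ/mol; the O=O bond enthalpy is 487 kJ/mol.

ΔH ≈ −1119 kJ

Bonds broken (reactants):
  O=O: 3 × 487 = 1461
  S-H: 4 × 336 = 1344
  Σ(broken) = 2805 kJ
Bonds formed (products):
  O-H: 4 × 450 = 1800
  S=O: 4 × 531 = 2124
  Σ(formed) = 3924 kJ
ΔH = Σ(broken) − Σ(formed) = 2805 − 3924 = −1119 kJ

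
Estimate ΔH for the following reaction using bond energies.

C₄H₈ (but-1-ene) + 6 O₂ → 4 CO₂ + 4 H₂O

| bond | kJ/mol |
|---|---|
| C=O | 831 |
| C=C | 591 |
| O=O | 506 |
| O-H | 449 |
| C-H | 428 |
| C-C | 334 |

Bonds broken (reactants):
  C-C: 2 × 334 = 668
  C-H: 8 × 428 = 3424
  C=C: 1 × 591 = 591
  O=O: 6 × 506 = 3036
  Σ(broken) = 7719 kJ
Bonds formed (products):
  C=O: 8 × 831 = 6648
  O-H: 8 × 449 = 3592
  Σ(formed) = 10240 kJ
ΔH = Σ(broken) − Σ(formed) = 7719 − 10240 = −2521 kJ

ΔH ≈ −2521 kJ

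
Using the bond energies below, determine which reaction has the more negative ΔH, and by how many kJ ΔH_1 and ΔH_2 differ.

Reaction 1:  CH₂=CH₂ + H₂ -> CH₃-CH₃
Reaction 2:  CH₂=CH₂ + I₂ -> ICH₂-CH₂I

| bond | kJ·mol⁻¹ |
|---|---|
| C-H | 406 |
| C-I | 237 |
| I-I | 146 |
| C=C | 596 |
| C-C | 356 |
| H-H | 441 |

Reaction 1:
  Bonds broken (reactants):
    C-H: 4 × 406 = 1624
    C=C: 1 × 596 = 596
    H-H: 1 × 441 = 441
    Σ(broken) = 2661 kJ
  Bonds formed (products):
    C-C: 1 × 356 = 356
    C-H: 6 × 406 = 2436
    Σ(formed) = 2792 kJ
  ΔH_1 = 2661 − 2792 = −131 kJ
Reaction 2:
  Bonds broken (reactants):
    C-H: 4 × 406 = 1624
    C=C: 1 × 596 = 596
    I-I: 1 × 146 = 146
    Σ(broken) = 2366 kJ
  Bonds formed (products):
    C-C: 1 × 356 = 356
    C-H: 4 × 406 = 1624
    C-I: 2 × 237 = 474
    Σ(formed) = 2454 kJ
  ΔH_2 = 2366 − 2454 = −88 kJ
ΔH_1 − ΔH_2 = −43 kJ, so reaction 1 has the more negative ΔH; |ΔH_1 − ΔH_2| = 43 kJ.

Reaction 1, by 43 kJ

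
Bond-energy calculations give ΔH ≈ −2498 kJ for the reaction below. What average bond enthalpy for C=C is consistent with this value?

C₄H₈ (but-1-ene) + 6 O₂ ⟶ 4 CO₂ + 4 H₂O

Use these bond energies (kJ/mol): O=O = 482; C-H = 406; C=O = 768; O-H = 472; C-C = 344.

Let D be the C=C bond energy.
Σ(broken) = 2×344 + 8×406 + 1×D + 6×482 = 6828 + D
Σ(formed) = 8×768 + 8×472 = 9920
ΔH = Σ(broken) − Σ(formed) = (6828 + D) − (9920) = −3092 + D
Setting this equal to −2498 kJ gives D = 594 kJ/mol.

D(C=C) ≈ 594 kJ/mol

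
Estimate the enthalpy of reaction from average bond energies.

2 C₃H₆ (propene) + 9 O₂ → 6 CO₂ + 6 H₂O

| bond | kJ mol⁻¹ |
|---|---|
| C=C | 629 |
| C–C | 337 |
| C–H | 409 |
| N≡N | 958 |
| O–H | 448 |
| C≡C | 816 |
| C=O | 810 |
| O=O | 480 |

ΔH ≈ −3936 kJ

Bonds broken (reactants):
  C–C: 2 × 337 = 674
  C–H: 12 × 409 = 4908
  C=C: 2 × 629 = 1258
  O=O: 9 × 480 = 4320
  Σ(broken) = 11160 kJ
Bonds formed (products):
  C=O: 12 × 810 = 9720
  O–H: 12 × 448 = 5376
  Σ(formed) = 15096 kJ
ΔH = Σ(broken) − Σ(formed) = 11160 − 15096 = −3936 kJ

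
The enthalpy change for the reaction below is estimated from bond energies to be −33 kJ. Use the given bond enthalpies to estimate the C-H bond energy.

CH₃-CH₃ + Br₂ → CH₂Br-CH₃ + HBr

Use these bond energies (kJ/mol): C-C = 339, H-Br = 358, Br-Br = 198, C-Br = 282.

D(C-H) ≈ 409 kJ/mol

Let D be the C-H bond energy.
Σ(broken) = 1×198 + 1×339 + 6×D = 537 + 6D
Σ(formed) = 1×282 + 1×339 + 5×D + 1×358 = 979 + 5D
ΔH = Σ(broken) − Σ(formed) = (537 + 6D) − (979 + 5D) = −442 + D
Setting this equal to −33 kJ gives D = 409 kJ/mol.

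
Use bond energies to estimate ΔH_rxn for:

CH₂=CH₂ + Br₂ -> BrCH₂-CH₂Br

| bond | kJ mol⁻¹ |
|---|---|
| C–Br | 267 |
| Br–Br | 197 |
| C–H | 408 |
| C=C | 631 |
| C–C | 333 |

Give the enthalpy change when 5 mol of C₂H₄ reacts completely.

ΔH = −195 kJ

Bonds broken (reactants):
  Br–Br: 1 × 197 = 197
  C–H: 4 × 408 = 1632
  C=C: 1 × 631 = 631
  Σ(broken) = 2460 kJ
Bonds formed (products):
  C–Br: 2 × 267 = 534
  C–C: 1 × 333 = 333
  C–H: 4 × 408 = 1632
  Σ(formed) = 2499 kJ
ΔH = Σ(broken) − Σ(formed) = 2460 − 2499 = −39 kJ
For 5× the reaction as written: 5 × (−39) = −195 kJ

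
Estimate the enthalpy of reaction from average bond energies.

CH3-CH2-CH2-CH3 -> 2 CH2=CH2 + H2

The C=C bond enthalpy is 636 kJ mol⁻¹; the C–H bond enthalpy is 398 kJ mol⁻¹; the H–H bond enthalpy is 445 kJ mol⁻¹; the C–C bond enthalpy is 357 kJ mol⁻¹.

Bonds broken (reactants):
  C–C: 3 × 357 = 1071
  C–H: 10 × 398 = 3980
  Σ(broken) = 5051 kJ
Bonds formed (products):
  C–H: 8 × 398 = 3184
  C=C: 2 × 636 = 1272
  H–H: 1 × 445 = 445
  Σ(formed) = 4901 kJ
ΔH = Σ(broken) − Σ(formed) = 5051 − 4901 = +150 kJ

ΔH ≈ +150 kJ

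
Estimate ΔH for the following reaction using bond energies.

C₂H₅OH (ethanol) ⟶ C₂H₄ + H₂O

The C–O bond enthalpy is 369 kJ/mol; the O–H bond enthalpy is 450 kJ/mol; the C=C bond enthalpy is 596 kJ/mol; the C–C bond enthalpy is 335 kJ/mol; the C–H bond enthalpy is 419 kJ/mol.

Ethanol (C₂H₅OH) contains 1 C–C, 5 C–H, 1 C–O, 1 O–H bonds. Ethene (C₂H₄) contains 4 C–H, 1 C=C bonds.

Bonds broken (reactants):
  C–C: 1 × 335 = 335
  C–H: 5 × 419 = 2095
  C–O: 1 × 369 = 369
  O–H: 1 × 450 = 450
  Σ(broken) = 3249 kJ
Bonds formed (products):
  C–H: 4 × 419 = 1676
  C=C: 1 × 596 = 596
  O–H: 2 × 450 = 900
  Σ(formed) = 3172 kJ
ΔH = Σ(broken) − Σ(formed) = 3249 − 3172 = +77 kJ

ΔH ≈ +77 kJ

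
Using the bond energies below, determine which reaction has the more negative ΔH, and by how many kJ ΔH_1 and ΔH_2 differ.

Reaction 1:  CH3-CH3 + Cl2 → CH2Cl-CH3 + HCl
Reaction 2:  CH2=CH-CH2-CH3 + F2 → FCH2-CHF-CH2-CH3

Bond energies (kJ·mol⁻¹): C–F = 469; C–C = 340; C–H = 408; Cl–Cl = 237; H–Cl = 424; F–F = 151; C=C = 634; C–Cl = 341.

Reaction 2, by 373 kJ

Reaction 1:
  Bonds broken (reactants):
    C–C: 1 × 340 = 340
    C–H: 6 × 408 = 2448
    Cl–Cl: 1 × 237 = 237
    Σ(broken) = 3025 kJ
  Bonds formed (products):
    C–C: 1 × 340 = 340
    C–Cl: 1 × 341 = 341
    C–H: 5 × 408 = 2040
    H–Cl: 1 × 424 = 424
    Σ(formed) = 3145 kJ
  ΔH_1 = 3025 − 3145 = −120 kJ
Reaction 2:
  Bonds broken (reactants):
    C–C: 2 × 340 = 680
    C–H: 8 × 408 = 3264
    C=C: 1 × 634 = 634
    F–F: 1 × 151 = 151
    Σ(broken) = 4729 kJ
  Bonds formed (products):
    C–C: 3 × 340 = 1020
    C–F: 2 × 469 = 938
    C–H: 8 × 408 = 3264
    Σ(formed) = 5222 kJ
  ΔH_2 = 4729 − 5222 = −493 kJ
ΔH_1 − ΔH_2 = +373 kJ, so reaction 2 has the more negative ΔH; |ΔH_1 − ΔH_2| = 373 kJ.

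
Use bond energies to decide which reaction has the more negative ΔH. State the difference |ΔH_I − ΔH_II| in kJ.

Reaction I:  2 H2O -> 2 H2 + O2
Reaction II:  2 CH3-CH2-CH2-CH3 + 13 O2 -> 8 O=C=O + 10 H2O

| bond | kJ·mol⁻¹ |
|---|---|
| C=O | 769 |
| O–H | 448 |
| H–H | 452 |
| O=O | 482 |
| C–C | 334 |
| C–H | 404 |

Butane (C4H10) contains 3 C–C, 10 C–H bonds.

Reaction II, by 5320 kJ

Reaction I:
  Bonds broken (reactants):
    O–H: 4 × 448 = 1792
    Σ(broken) = 1792 kJ
  Bonds formed (products):
    H–H: 2 × 452 = 904
    O=O: 1 × 482 = 482
    Σ(formed) = 1386 kJ
  ΔH_I = 1792 − 1386 = +406 kJ
Reaction II:
  Bonds broken (reactants):
    C–C: 6 × 334 = 2004
    C–H: 20 × 404 = 8080
    O=O: 13 × 482 = 6266
    Σ(broken) = 16350 kJ
  Bonds formed (products):
    C=O: 16 × 769 = 12304
    O–H: 20 × 448 = 8960
    Σ(formed) = 21264 kJ
  ΔH_II = 16350 − 21264 = −4914 kJ
ΔH_I − ΔH_II = +5320 kJ, so reaction II has the more negative ΔH; |ΔH_I − ΔH_II| = 5320 kJ.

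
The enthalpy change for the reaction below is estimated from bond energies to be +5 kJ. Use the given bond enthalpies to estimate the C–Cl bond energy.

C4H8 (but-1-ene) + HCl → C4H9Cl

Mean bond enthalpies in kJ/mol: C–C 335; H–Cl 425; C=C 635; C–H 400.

Let D be the C–Cl bond energy.
Σ(broken) = 2×335 + 8×400 + 1×635 + 1×425 = 4930
Σ(formed) = 3×335 + 1×D + 9×400 = 4605 + D
ΔH = Σ(broken) − Σ(formed) = (4930) − (4605 + D) = +325 − D
Setting this equal to +5 kJ gives D = 320 kJ/mol.

D(C–Cl) ≈ 320 kJ/mol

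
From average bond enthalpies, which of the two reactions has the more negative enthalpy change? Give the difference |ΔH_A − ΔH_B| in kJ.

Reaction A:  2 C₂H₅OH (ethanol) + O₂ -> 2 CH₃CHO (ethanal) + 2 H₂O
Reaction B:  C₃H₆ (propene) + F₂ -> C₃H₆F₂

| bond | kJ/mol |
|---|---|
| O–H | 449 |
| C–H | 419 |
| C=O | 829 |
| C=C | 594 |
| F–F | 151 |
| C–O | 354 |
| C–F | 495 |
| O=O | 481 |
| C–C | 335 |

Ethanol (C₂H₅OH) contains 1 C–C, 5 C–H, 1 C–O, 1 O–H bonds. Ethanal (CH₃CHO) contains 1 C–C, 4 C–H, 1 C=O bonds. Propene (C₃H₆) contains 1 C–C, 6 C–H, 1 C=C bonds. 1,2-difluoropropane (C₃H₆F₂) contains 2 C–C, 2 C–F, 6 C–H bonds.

Reaction A:
  Bonds broken (reactants):
    C–C: 2 × 335 = 670
    C–H: 10 × 419 = 4190
    C–O: 2 × 354 = 708
    O–H: 2 × 449 = 898
    O=O: 1 × 481 = 481
    Σ(broken) = 6947 kJ
  Bonds formed (products):
    C–C: 2 × 335 = 670
    C–H: 8 × 419 = 3352
    C=O: 2 × 829 = 1658
    O–H: 4 × 449 = 1796
    Σ(formed) = 7476 kJ
  ΔH_A = 6947 − 7476 = −529 kJ
Reaction B:
  Bonds broken (reactants):
    C–C: 1 × 335 = 335
    C–H: 6 × 419 = 2514
    C=C: 1 × 594 = 594
    F–F: 1 × 151 = 151
    Σ(broken) = 3594 kJ
  Bonds formed (products):
    C–C: 2 × 335 = 670
    C–F: 2 × 495 = 990
    C–H: 6 × 419 = 2514
    Σ(formed) = 4174 kJ
  ΔH_B = 3594 − 4174 = −580 kJ
ΔH_A − ΔH_B = +51 kJ, so reaction B has the more negative ΔH; |ΔH_A − ΔH_B| = 51 kJ.

Reaction B, by 51 kJ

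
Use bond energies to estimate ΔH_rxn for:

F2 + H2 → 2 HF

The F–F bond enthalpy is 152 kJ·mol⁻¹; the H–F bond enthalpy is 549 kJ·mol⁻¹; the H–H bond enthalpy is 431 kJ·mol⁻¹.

Bonds broken (reactants):
  F–F: 1 × 152 = 152
  H–H: 1 × 431 = 431
  Σ(broken) = 583 kJ
Bonds formed (products):
  H–F: 2 × 549 = 1098
  Σ(formed) = 1098 kJ
ΔH = Σ(broken) − Σ(formed) = 583 − 1098 = −515 kJ

ΔH ≈ −515 kJ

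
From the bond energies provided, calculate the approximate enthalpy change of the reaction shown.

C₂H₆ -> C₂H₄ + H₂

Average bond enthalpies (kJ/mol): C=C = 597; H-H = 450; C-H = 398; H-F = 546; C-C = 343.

Bonds broken (reactants):
  C-C: 1 × 343 = 343
  C-H: 6 × 398 = 2388
  Σ(broken) = 2731 kJ
Bonds formed (products):
  C-H: 4 × 398 = 1592
  C=C: 1 × 597 = 597
  H-H: 1 × 450 = 450
  Σ(formed) = 2639 kJ
ΔH = Σ(broken) − Σ(formed) = 2731 − 2639 = +92 kJ

ΔH ≈ +92 kJ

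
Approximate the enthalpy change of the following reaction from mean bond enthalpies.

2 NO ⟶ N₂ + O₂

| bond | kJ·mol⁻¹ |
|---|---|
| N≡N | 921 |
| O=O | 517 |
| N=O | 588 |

Bonds broken (reactants):
  N=O: 2 × 588 = 1176
  Σ(broken) = 1176 kJ
Bonds formed (products):
  N≡N: 1 × 921 = 921
  O=O: 1 × 517 = 517
  Σ(formed) = 1438 kJ
ΔH = Σ(broken) − Σ(formed) = 1176 − 1438 = −262 kJ

ΔH ≈ −262 kJ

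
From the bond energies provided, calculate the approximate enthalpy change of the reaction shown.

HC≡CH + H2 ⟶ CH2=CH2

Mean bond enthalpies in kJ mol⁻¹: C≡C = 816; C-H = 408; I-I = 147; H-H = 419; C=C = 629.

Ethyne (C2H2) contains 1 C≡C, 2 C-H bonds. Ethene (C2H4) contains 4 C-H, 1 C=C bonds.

Bonds broken (reactants):
  C≡C: 1 × 816 = 816
  C-H: 2 × 408 = 816
  H-H: 1 × 419 = 419
  Σ(broken) = 2051 kJ
Bonds formed (products):
  C-H: 4 × 408 = 1632
  C=C: 1 × 629 = 629
  Σ(formed) = 2261 kJ
ΔH = Σ(broken) − Σ(formed) = 2051 − 2261 = −210 kJ

ΔH ≈ −210 kJ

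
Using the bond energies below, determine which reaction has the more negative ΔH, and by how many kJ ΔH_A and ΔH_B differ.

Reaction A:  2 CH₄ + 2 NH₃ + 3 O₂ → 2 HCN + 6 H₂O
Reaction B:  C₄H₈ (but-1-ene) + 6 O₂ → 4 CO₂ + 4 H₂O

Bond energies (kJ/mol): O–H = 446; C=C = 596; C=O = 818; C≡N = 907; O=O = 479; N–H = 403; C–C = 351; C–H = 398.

Reaction A:
  Bonds broken (reactants):
    C–H: 8 × 398 = 3184
    N–H: 6 × 403 = 2418
    O=O: 3 × 479 = 1437
    Σ(broken) = 7039 kJ
  Bonds formed (products):
    C≡N: 2 × 907 = 1814
    C–H: 2 × 398 = 796
    O–H: 12 × 446 = 5352
    Σ(formed) = 7962 kJ
  ΔH_A = 7039 − 7962 = −923 kJ
Reaction B:
  Bonds broken (reactants):
    C–C: 2 × 351 = 702
    C–H: 8 × 398 = 3184
    C=C: 1 × 596 = 596
    O=O: 6 × 479 = 2874
    Σ(broken) = 7356 kJ
  Bonds formed (products):
    C=O: 8 × 818 = 6544
    O–H: 8 × 446 = 3568
    Σ(formed) = 10112 kJ
  ΔH_B = 7356 − 10112 = −2756 kJ
ΔH_A − ΔH_B = +1833 kJ, so reaction B has the more negative ΔH; |ΔH_A − ΔH_B| = 1833 kJ.

Reaction B, by 1833 kJ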